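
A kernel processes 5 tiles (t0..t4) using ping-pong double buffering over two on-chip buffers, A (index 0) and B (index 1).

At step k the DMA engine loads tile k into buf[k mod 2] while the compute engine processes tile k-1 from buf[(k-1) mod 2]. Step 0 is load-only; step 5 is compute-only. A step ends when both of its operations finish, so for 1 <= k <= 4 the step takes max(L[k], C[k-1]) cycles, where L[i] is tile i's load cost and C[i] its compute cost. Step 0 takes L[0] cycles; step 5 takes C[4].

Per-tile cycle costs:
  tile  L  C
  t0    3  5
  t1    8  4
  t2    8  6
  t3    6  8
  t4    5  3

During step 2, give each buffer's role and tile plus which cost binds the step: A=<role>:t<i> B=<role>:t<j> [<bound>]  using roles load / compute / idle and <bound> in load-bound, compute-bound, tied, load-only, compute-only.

step 2: A=load:t2 B=compute:t1 [load-bound]

step 0: L[0]=3 → dur=3, Σ=3 | A=load:t0 B=idle [load-only]
step 1: L[1]=8 C[0]=5 → dur=8, Σ=11 | A=compute:t0 B=load:t1 [load-bound]
step 2: L[2]=8 C[1]=4 → dur=8, Σ=19 | A=load:t2 B=compute:t1 [load-bound]
step 3: L[3]=6 C[2]=6 → dur=6, Σ=25 | A=compute:t2 B=load:t3 [tied]
step 4: L[4]=5 C[3]=8 → dur=8, Σ=33 | A=load:t4 B=compute:t3 [compute-bound]
step 5: C[4]=3 → dur=3, Σ=36 | A=compute:t4 B=idle [compute-only]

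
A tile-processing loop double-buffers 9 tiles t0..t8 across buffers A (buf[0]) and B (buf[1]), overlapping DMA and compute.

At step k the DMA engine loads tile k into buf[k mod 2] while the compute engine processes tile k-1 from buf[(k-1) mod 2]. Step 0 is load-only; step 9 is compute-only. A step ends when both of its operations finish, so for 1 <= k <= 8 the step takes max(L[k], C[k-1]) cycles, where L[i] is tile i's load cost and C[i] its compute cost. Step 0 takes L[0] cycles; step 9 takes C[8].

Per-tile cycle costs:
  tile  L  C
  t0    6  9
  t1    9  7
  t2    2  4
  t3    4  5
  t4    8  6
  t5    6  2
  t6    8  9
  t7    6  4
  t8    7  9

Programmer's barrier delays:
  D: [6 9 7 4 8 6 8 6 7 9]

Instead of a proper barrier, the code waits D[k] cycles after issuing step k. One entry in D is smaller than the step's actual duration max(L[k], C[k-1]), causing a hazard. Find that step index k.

hazard at step 7

step 0: need L[0]=6 = 6; D[0]=6 ok
step 1: need max(L[1]=9,C[0]=9) = 9; D[1]=9 ok
step 2: need max(L[2]=2,C[1]=7) = 7; D[2]=7 ok
step 3: need max(L[3]=4,C[2]=4) = 4; D[3]=4 ok
step 4: need max(L[4]=8,C[3]=5) = 8; D[4]=8 ok
step 5: need max(L[5]=6,C[4]=6) = 6; D[5]=6 ok
step 6: need max(L[6]=8,C[5]=2) = 8; D[6]=8 ok
step 7: need max(L[7]=6,C[6]=9) = 9; D[7]=6 SHORT
step 8: need max(L[8]=7,C[7]=4) = 7; D[8]=7 ok
step 9: need C[8]=9 = 9; D[9]=9 ok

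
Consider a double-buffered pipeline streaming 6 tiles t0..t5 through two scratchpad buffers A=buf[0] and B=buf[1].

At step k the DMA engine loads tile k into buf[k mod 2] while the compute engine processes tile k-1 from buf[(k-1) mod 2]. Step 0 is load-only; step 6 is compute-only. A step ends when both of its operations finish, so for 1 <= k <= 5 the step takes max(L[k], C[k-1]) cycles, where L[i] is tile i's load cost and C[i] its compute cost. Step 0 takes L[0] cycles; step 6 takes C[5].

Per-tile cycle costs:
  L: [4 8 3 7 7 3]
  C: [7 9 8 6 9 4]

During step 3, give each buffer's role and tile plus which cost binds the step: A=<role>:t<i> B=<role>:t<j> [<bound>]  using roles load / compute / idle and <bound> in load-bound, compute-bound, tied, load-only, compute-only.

step 3: A=compute:t2 B=load:t3 [compute-bound]

  0. 4=4c; end=4; A:t0 B:-
  1. max(8,7)=8c; end=12; A:t0 B:t1
  2. max(3,9)=9c; end=21; A:t2 B:t1
  3. max(7,8)=8c; end=29; A:t2 B:t3
  4. max(7,6)=7c; end=36; A:t4 B:t3
  5. max(3,9)=9c; end=45; A:t4 B:t5
  6. 4=4c; end=49; A:t4 B:t5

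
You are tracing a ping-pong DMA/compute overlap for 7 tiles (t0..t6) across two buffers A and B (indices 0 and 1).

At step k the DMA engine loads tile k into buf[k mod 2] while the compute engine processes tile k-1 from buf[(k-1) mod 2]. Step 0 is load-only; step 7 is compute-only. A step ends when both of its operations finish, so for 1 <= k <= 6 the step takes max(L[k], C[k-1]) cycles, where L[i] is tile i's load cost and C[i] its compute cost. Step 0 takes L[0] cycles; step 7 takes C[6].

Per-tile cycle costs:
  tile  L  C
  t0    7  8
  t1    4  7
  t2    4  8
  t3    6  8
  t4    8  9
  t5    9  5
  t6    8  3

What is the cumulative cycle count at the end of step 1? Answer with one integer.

  0. 7=7c; end=7; A:t0 B:-
  1. max(4,8)=8c; end=15; A:t0 B:t1
  2. max(4,7)=7c; end=22; A:t2 B:t1
  3. max(6,8)=8c; end=30; A:t2 B:t3
  4. max(8,8)=8c; end=38; A:t4 B:t3
  5. max(9,9)=9c; end=47; A:t4 B:t5
  6. max(8,5)=8c; end=55; A:t6 B:t5
  7. 3=3c; end=58; A:t6 B:t5

end_cycle[1] = 15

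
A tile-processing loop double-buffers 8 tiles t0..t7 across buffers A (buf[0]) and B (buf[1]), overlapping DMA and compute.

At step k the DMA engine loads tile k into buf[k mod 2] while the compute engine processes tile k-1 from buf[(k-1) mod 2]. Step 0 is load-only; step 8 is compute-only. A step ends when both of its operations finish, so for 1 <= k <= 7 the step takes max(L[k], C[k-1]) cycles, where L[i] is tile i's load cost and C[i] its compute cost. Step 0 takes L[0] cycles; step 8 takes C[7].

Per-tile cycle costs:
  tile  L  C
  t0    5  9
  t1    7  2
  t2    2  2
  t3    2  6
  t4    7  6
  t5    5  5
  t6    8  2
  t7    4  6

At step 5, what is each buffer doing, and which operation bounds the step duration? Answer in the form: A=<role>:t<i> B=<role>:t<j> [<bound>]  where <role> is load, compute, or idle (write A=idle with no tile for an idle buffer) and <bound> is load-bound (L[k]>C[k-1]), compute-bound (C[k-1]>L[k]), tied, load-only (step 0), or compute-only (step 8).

k=0 load=t0/5c comp=- wait=5 total=5
k=1 load=t1/7c comp=t0/9c wait=9 total=14
k=2 load=t2/2c comp=t1/2c wait=2 total=16
k=3 load=t3/2c comp=t2/2c wait=2 total=18
k=4 load=t4/7c comp=t3/6c wait=7 total=25
k=5 load=t5/5c comp=t4/6c wait=6 total=31
k=6 load=t6/8c comp=t5/5c wait=8 total=39
k=7 load=t7/4c comp=t6/2c wait=4 total=43
k=8 load=- comp=t7/6c wait=6 total=49

step 5: A=compute:t4 B=load:t5 [compute-bound]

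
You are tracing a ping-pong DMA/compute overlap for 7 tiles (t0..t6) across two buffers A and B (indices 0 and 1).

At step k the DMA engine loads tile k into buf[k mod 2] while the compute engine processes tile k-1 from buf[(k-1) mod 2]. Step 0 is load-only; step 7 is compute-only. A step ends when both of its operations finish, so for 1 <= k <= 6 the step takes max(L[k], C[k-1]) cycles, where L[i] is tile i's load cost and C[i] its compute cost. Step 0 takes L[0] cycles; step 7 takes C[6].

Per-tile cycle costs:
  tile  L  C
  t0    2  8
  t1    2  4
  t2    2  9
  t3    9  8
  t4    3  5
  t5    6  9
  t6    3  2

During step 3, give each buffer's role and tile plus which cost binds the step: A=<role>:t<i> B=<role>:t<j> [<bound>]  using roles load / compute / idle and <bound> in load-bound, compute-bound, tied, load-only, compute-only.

step 3: A=compute:t2 B=load:t3 [tied]

k=0 load=t0/2c comp=- wait=2 total=2
k=1 load=t1/2c comp=t0/8c wait=8 total=10
k=2 load=t2/2c comp=t1/4c wait=4 total=14
k=3 load=t3/9c comp=t2/9c wait=9 total=23
k=4 load=t4/3c comp=t3/8c wait=8 total=31
k=5 load=t5/6c comp=t4/5c wait=6 total=37
k=6 load=t6/3c comp=t5/9c wait=9 total=46
k=7 load=- comp=t6/2c wait=2 total=48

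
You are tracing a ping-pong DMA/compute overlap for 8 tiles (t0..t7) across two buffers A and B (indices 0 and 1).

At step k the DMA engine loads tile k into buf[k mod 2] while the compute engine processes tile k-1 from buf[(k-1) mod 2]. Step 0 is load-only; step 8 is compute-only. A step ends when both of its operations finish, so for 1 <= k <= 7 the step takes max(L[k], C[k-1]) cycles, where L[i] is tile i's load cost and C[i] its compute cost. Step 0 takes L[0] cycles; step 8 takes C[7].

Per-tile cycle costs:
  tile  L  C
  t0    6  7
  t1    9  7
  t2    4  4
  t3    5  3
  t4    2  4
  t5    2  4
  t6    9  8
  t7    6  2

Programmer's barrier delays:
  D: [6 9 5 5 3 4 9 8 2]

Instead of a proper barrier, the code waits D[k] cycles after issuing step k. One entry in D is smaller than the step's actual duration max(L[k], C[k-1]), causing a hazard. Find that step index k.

[0] required=L[0]=6=6 vs D=6 ok
[1] required=max(L[1]=9,C[0]=7)=9 vs D=9 ok
[2] required=max(L[2]=4,C[1]=7)=7 vs D=5 SHORT
[3] required=max(L[3]=5,C[2]=4)=5 vs D=5 ok
[4] required=max(L[4]=2,C[3]=3)=3 vs D=3 ok
[5] required=max(L[5]=2,C[4]=4)=4 vs D=4 ok
[6] required=max(L[6]=9,C[5]=4)=9 vs D=9 ok
[7] required=max(L[7]=6,C[6]=8)=8 vs D=8 ok
[8] required=C[7]=2=2 vs D=2 ok

hazard at step 2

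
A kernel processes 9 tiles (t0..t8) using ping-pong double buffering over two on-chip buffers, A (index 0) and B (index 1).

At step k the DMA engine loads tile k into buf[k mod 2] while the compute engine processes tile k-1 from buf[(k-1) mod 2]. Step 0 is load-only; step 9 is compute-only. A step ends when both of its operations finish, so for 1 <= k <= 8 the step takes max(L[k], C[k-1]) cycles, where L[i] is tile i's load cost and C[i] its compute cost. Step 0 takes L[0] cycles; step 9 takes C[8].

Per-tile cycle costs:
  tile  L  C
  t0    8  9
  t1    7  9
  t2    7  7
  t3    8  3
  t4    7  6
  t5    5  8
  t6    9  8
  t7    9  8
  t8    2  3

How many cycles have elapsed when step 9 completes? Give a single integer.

end_cycle[9] = 76

step 0: L[0]=8 → dur=8, Σ=8 | A=load:t0 B=idle [load-only]
step 1: L[1]=7 C[0]=9 → dur=9, Σ=17 | A=compute:t0 B=load:t1 [compute-bound]
step 2: L[2]=7 C[1]=9 → dur=9, Σ=26 | A=load:t2 B=compute:t1 [compute-bound]
step 3: L[3]=8 C[2]=7 → dur=8, Σ=34 | A=compute:t2 B=load:t3 [load-bound]
step 4: L[4]=7 C[3]=3 → dur=7, Σ=41 | A=load:t4 B=compute:t3 [load-bound]
step 5: L[5]=5 C[4]=6 → dur=6, Σ=47 | A=compute:t4 B=load:t5 [compute-bound]
step 6: L[6]=9 C[5]=8 → dur=9, Σ=56 | A=load:t6 B=compute:t5 [load-bound]
step 7: L[7]=9 C[6]=8 → dur=9, Σ=65 | A=compute:t6 B=load:t7 [load-bound]
step 8: L[8]=2 C[7]=8 → dur=8, Σ=73 | A=load:t8 B=compute:t7 [compute-bound]
step 9: C[8]=3 → dur=3, Σ=76 | A=compute:t8 B=idle [compute-only]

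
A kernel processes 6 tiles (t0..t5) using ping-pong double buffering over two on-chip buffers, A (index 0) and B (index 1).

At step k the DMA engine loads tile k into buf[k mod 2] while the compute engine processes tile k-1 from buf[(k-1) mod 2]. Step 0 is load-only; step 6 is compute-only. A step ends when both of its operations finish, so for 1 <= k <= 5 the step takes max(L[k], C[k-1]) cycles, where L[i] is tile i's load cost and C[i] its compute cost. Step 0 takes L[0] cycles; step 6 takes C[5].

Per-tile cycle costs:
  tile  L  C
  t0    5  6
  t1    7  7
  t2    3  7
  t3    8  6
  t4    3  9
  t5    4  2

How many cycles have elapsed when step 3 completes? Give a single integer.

end_cycle[3] = 27

step 0: L[0]=5 → dur=5, Σ=5 | A=load:t0 B=idle [load-only]
step 1: L[1]=7 C[0]=6 → dur=7, Σ=12 | A=compute:t0 B=load:t1 [load-bound]
step 2: L[2]=3 C[1]=7 → dur=7, Σ=19 | A=load:t2 B=compute:t1 [compute-bound]
step 3: L[3]=8 C[2]=7 → dur=8, Σ=27 | A=compute:t2 B=load:t3 [load-bound]
step 4: L[4]=3 C[3]=6 → dur=6, Σ=33 | A=load:t4 B=compute:t3 [compute-bound]
step 5: L[5]=4 C[4]=9 → dur=9, Σ=42 | A=compute:t4 B=load:t5 [compute-bound]
step 6: C[5]=2 → dur=2, Σ=44 | A=idle B=compute:t5 [compute-only]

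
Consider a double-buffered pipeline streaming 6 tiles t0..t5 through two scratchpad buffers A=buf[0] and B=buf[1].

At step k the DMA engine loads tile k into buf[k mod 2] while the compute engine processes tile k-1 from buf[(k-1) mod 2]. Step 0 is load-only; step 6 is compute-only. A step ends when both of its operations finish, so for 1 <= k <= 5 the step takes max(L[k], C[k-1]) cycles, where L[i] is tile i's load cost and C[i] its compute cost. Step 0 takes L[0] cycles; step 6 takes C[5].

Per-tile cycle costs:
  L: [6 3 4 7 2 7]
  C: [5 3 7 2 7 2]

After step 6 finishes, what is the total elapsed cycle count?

[0] DMA t0→A (6c) ∥ CU idle ⇒ 6c, clock 6
[1] DMA t1→B (3c) ∥ CU A:t0 (5c) ⇒ 5c, clock 11
[2] DMA t2→A (4c) ∥ CU B:t1 (3c) ⇒ 4c, clock 15
[3] DMA t3→B (7c) ∥ CU A:t2 (7c) ⇒ 7c, clock 22
[4] DMA t4→A (2c) ∥ CU B:t3 (2c) ⇒ 2c, clock 24
[5] DMA t5→B (7c) ∥ CU A:t4 (7c) ⇒ 7c, clock 31
[6] DMA idle ∥ CU B:t5 (2c) ⇒ 2c, clock 33

end_cycle[6] = 33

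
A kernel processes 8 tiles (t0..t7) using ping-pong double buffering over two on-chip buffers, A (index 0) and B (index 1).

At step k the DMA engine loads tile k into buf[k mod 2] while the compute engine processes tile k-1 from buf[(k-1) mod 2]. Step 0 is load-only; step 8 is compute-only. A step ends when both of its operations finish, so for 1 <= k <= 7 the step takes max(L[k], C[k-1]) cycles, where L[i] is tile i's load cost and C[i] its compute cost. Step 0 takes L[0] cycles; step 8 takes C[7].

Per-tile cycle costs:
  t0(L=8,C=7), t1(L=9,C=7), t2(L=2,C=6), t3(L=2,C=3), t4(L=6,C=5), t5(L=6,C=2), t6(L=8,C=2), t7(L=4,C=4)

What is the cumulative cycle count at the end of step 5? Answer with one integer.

k=0 load=t0/8c comp=- wait=8 total=8
k=1 load=t1/9c comp=t0/7c wait=9 total=17
k=2 load=t2/2c comp=t1/7c wait=7 total=24
k=3 load=t3/2c comp=t2/6c wait=6 total=30
k=4 load=t4/6c comp=t3/3c wait=6 total=36
k=5 load=t5/6c comp=t4/5c wait=6 total=42
k=6 load=t6/8c comp=t5/2c wait=8 total=50
k=7 load=t7/4c comp=t6/2c wait=4 total=54
k=8 load=- comp=t7/4c wait=4 total=58

end_cycle[5] = 42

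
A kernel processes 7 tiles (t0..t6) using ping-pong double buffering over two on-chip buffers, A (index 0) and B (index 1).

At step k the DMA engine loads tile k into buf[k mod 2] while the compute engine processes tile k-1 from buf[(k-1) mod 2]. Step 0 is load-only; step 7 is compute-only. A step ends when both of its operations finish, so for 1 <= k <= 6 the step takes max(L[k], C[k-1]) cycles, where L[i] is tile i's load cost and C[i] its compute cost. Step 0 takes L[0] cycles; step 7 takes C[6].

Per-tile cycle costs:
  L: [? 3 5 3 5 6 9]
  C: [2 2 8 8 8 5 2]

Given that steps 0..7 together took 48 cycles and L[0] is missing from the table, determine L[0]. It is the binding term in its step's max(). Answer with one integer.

step 0: dur = L[0]=? = L[0]  (unknown; binding)
step 1: dur = max(L[1]=3, C[0]=2) = 3
step 2: dur = max(L[2]=5, C[1]=2) = 5
step 3: dur = max(L[3]=3, C[2]=8) = 8
step 4: dur = max(L[4]=5, C[3]=8) = 8
step 5: dur = max(L[5]=6, C[4]=8) = 8
step 6: dur = max(L[6]=9, C[5]=5) = 9
step 7: dur = C[6]=2 = 2
sum of known step durations = 43
dur[0] = total - known = 48 - 43 = 5
L[0] is the binding max in step 0, so L[0] = dur[0] = 5

L[0] = 5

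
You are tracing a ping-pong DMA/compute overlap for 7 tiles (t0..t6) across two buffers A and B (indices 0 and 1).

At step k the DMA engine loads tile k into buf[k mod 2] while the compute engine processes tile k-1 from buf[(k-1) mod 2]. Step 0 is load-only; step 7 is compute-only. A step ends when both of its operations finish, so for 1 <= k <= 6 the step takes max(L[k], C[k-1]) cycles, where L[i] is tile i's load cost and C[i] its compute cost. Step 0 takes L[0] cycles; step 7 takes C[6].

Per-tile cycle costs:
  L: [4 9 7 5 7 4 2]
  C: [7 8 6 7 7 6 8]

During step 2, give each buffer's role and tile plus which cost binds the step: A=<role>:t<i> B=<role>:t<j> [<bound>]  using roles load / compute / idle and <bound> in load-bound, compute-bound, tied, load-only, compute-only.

step 2: A=load:t2 B=compute:t1 [compute-bound]

  0. 4=4c; end=4; A:t0 B:-
  1. max(9,7)=9c; end=13; A:t0 B:t1
  2. max(7,8)=8c; end=21; A:t2 B:t1
  3. max(5,6)=6c; end=27; A:t2 B:t3
  4. max(7,7)=7c; end=34; A:t4 B:t3
  5. max(4,7)=7c; end=41; A:t4 B:t5
  6. max(2,6)=6c; end=47; A:t6 B:t5
  7. 8=8c; end=55; A:t6 B:t5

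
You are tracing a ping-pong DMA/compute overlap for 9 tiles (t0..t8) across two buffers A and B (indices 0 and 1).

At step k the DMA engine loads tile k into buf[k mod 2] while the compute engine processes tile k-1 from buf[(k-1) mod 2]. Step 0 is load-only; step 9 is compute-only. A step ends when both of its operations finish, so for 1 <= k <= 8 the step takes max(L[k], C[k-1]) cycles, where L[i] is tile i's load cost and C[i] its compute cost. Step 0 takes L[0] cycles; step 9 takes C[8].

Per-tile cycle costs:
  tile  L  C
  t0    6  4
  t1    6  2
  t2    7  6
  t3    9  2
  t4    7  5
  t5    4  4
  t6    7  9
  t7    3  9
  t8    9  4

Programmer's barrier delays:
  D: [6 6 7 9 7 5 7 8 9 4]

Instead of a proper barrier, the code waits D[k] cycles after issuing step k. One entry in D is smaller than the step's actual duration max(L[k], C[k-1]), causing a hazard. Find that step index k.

hazard at step 7

step 0: need L[0]=6 = 6; D[0]=6 ok
step 1: need max(L[1]=6,C[0]=4) = 6; D[1]=6 ok
step 2: need max(L[2]=7,C[1]=2) = 7; D[2]=7 ok
step 3: need max(L[3]=9,C[2]=6) = 9; D[3]=9 ok
step 4: need max(L[4]=7,C[3]=2) = 7; D[4]=7 ok
step 5: need max(L[5]=4,C[4]=5) = 5; D[5]=5 ok
step 6: need max(L[6]=7,C[5]=4) = 7; D[6]=7 ok
step 7: need max(L[7]=3,C[6]=9) = 9; D[7]=8 SHORT
step 8: need max(L[8]=9,C[7]=9) = 9; D[8]=9 ok
step 9: need C[8]=4 = 4; D[9]=4 ok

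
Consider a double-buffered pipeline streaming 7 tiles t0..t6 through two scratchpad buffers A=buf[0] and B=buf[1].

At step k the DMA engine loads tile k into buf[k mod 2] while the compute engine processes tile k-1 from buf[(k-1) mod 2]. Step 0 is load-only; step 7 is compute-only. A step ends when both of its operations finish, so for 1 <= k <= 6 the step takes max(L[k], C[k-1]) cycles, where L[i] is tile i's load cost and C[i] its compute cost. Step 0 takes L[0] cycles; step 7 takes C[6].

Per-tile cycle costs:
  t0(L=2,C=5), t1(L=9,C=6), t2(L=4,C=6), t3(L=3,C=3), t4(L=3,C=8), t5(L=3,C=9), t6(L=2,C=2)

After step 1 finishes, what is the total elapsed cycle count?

k=0 load=t0/2c comp=- wait=2 total=2
k=1 load=t1/9c comp=t0/5c wait=9 total=11
k=2 load=t2/4c comp=t1/6c wait=6 total=17
k=3 load=t3/3c comp=t2/6c wait=6 total=23
k=4 load=t4/3c comp=t3/3c wait=3 total=26
k=5 load=t5/3c comp=t4/8c wait=8 total=34
k=6 load=t6/2c comp=t5/9c wait=9 total=43
k=7 load=- comp=t6/2c wait=2 total=45

end_cycle[1] = 11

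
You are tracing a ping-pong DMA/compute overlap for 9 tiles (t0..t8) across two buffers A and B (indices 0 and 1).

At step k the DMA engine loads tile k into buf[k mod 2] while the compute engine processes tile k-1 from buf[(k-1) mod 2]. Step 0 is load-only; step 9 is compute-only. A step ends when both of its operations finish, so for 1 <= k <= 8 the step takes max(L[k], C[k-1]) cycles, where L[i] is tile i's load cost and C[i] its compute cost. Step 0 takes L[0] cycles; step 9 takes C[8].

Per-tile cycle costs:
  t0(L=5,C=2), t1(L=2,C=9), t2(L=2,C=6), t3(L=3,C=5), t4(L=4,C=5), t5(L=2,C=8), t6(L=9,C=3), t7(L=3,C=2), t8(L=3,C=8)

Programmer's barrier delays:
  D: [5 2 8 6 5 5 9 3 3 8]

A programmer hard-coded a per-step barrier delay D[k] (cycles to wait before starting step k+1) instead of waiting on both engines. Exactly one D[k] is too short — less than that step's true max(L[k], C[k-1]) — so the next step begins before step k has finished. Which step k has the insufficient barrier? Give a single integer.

hazard at step 2

[0] required=L[0]=5=5 vs D=5 ok
[1] required=max(L[1]=2,C[0]=2)=2 vs D=2 ok
[2] required=max(L[2]=2,C[1]=9)=9 vs D=8 SHORT
[3] required=max(L[3]=3,C[2]=6)=6 vs D=6 ok
[4] required=max(L[4]=4,C[3]=5)=5 vs D=5 ok
[5] required=max(L[5]=2,C[4]=5)=5 vs D=5 ok
[6] required=max(L[6]=9,C[5]=8)=9 vs D=9 ok
[7] required=max(L[7]=3,C[6]=3)=3 vs D=3 ok
[8] required=max(L[8]=3,C[7]=2)=3 vs D=3 ok
[9] required=C[8]=8=8 vs D=8 ok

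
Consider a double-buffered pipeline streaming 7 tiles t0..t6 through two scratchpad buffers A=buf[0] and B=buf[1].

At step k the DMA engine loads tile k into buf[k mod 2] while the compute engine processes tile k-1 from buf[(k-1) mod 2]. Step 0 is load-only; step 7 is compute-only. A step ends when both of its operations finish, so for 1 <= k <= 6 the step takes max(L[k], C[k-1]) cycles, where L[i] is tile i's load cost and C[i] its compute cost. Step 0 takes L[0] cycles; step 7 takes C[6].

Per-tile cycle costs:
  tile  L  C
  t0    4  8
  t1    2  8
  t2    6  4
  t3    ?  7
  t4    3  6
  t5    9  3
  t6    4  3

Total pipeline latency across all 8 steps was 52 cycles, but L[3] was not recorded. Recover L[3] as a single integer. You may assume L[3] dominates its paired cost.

L[3] = 9

step 0: dur = L[0]=4 = 4
step 1: dur = max(L[1]=2, C[0]=8) = 8
step 2: dur = max(L[2]=6, C[1]=8) = 8
step 3: dur = max(L[3]=?, C[2]=4) = L[3]  (unknown; binding)
step 4: dur = max(L[4]=3, C[3]=7) = 7
step 5: dur = max(L[5]=9, C[4]=6) = 9
step 6: dur = max(L[6]=4, C[5]=3) = 4
step 7: dur = C[6]=3 = 3
sum of known step durations = 43
dur[3] = total - known = 52 - 43 = 9
L[3] is the binding max in step 3, so L[3] = dur[3] = 9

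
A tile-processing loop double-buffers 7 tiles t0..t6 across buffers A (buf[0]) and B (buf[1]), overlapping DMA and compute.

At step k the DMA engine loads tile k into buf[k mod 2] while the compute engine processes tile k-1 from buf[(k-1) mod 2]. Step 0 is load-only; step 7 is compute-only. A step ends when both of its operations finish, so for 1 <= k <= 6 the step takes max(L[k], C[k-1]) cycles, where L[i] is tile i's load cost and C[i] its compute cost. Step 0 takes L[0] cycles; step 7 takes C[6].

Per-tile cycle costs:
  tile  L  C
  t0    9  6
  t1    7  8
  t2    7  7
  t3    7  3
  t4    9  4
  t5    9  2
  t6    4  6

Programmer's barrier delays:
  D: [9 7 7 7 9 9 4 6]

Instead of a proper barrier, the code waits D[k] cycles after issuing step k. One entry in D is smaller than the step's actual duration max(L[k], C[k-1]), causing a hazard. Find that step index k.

hazard at step 2

[0] required=L[0]=9=9 vs D=9 ok
[1] required=max(L[1]=7,C[0]=6)=7 vs D=7 ok
[2] required=max(L[2]=7,C[1]=8)=8 vs D=7 SHORT
[3] required=max(L[3]=7,C[2]=7)=7 vs D=7 ok
[4] required=max(L[4]=9,C[3]=3)=9 vs D=9 ok
[5] required=max(L[5]=9,C[4]=4)=9 vs D=9 ok
[6] required=max(L[6]=4,C[5]=2)=4 vs D=4 ok
[7] required=C[6]=6=6 vs D=6 ok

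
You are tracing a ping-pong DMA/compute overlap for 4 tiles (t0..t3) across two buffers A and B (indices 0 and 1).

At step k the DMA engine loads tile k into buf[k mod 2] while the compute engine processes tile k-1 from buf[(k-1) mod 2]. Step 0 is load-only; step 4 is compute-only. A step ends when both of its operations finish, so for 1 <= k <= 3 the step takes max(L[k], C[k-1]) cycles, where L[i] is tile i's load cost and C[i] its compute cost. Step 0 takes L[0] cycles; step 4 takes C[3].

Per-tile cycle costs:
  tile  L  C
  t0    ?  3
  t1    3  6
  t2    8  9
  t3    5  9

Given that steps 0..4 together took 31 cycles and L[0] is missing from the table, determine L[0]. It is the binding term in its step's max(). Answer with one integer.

step 0: dur = L[0]=? = L[0]  (unknown; binding)
step 1: dur = max(L[1]=3, C[0]=3) = 3
step 2: dur = max(L[2]=8, C[1]=6) = 8
step 3: dur = max(L[3]=5, C[2]=9) = 9
step 4: dur = C[3]=9 = 9
sum of known step durations = 29
dur[0] = total - known = 31 - 29 = 2
L[0] is the binding max in step 0, so L[0] = dur[0] = 2

L[0] = 2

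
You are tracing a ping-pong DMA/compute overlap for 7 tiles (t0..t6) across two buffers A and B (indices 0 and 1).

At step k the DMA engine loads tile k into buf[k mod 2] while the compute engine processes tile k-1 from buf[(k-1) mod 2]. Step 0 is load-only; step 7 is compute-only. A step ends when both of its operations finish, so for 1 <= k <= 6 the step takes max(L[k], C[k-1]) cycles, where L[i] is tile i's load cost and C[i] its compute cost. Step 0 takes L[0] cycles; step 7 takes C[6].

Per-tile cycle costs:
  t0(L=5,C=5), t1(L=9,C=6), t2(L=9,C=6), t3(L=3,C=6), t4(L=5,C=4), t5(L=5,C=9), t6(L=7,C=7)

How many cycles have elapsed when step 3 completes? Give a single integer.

end_cycle[3] = 29

[0] DMA t0→A (5c) ∥ CU idle ⇒ 5c, clock 5
[1] DMA t1→B (9c) ∥ CU A:t0 (5c) ⇒ 9c, clock 14
[2] DMA t2→A (9c) ∥ CU B:t1 (6c) ⇒ 9c, clock 23
[3] DMA t3→B (3c) ∥ CU A:t2 (6c) ⇒ 6c, clock 29
[4] DMA t4→A (5c) ∥ CU B:t3 (6c) ⇒ 6c, clock 35
[5] DMA t5→B (5c) ∥ CU A:t4 (4c) ⇒ 5c, clock 40
[6] DMA t6→A (7c) ∥ CU B:t5 (9c) ⇒ 9c, clock 49
[7] DMA idle ∥ CU A:t6 (7c) ⇒ 7c, clock 56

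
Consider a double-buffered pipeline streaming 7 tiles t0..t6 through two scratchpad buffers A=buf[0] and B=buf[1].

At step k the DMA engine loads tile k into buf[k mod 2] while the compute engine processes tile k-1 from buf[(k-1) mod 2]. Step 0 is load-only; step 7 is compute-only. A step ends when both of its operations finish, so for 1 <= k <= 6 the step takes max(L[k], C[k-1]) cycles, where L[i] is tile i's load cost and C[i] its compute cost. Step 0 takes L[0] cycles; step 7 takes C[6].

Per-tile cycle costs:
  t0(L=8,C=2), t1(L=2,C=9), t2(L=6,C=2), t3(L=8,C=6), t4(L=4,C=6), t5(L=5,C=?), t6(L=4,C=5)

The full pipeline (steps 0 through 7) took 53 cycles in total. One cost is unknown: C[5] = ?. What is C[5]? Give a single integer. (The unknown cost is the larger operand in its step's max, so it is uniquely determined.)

step 0 | dur = L[0]=8 = 8
step 1 | dur = max(L[1]=2, C[0]=2) = 2
step 2 | dur = max(L[2]=6, C[1]=9) = 9
step 3 | dur = max(L[3]=8, C[2]=2) = 8
step 4 | dur = max(L[4]=4, C[3]=6) = 6
step 5 | dur = max(L[5]=5, C[4]=6) = 6
step 6 | dur = max(L[6]=4, C[5]=?) = C[5]  (unknown; binding)
step 7 | dur = C[6]=5 = 5
sum of known step durations = 44
dur[6] = total - known = 53 - 44 = 9
C[5] is the binding max in step 6, so C[5] = dur[6] = 9

C[5] = 9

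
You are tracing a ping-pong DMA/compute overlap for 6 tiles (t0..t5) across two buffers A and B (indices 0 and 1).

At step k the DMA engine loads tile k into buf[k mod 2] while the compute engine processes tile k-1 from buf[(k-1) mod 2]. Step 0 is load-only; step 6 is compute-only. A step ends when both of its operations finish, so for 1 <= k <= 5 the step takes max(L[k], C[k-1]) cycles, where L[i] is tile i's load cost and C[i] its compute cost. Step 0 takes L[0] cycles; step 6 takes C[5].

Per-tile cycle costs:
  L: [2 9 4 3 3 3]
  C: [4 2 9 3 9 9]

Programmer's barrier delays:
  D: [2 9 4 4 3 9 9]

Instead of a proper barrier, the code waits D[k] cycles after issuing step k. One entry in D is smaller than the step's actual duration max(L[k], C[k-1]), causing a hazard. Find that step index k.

hazard at step 3

[0] required=L[0]=2=2 vs D=2 ok
[1] required=max(L[1]=9,C[0]=4)=9 vs D=9 ok
[2] required=max(L[2]=4,C[1]=2)=4 vs D=4 ok
[3] required=max(L[3]=3,C[2]=9)=9 vs D=4 SHORT
[4] required=max(L[4]=3,C[3]=3)=3 vs D=3 ok
[5] required=max(L[5]=3,C[4]=9)=9 vs D=9 ok
[6] required=C[5]=9=9 vs D=9 ok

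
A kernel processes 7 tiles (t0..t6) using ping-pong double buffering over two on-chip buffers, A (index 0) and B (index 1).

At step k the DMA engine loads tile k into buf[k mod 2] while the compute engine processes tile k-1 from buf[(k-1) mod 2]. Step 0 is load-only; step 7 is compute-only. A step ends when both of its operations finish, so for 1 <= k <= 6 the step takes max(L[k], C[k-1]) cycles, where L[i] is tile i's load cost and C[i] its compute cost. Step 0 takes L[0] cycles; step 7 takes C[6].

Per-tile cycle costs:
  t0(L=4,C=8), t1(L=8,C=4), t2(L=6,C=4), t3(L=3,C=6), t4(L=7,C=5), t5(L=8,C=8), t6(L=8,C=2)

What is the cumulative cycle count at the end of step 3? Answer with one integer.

end_cycle[3] = 22

step 0: L[0]=4 → dur=4, Σ=4 | A=load:t0 B=idle [load-only]
step 1: L[1]=8 C[0]=8 → dur=8, Σ=12 | A=compute:t0 B=load:t1 [tied]
step 2: L[2]=6 C[1]=4 → dur=6, Σ=18 | A=load:t2 B=compute:t1 [load-bound]
step 3: L[3]=3 C[2]=4 → dur=4, Σ=22 | A=compute:t2 B=load:t3 [compute-bound]
step 4: L[4]=7 C[3]=6 → dur=7, Σ=29 | A=load:t4 B=compute:t3 [load-bound]
step 5: L[5]=8 C[4]=5 → dur=8, Σ=37 | A=compute:t4 B=load:t5 [load-bound]
step 6: L[6]=8 C[5]=8 → dur=8, Σ=45 | A=load:t6 B=compute:t5 [tied]
step 7: C[6]=2 → dur=2, Σ=47 | A=compute:t6 B=idle [compute-only]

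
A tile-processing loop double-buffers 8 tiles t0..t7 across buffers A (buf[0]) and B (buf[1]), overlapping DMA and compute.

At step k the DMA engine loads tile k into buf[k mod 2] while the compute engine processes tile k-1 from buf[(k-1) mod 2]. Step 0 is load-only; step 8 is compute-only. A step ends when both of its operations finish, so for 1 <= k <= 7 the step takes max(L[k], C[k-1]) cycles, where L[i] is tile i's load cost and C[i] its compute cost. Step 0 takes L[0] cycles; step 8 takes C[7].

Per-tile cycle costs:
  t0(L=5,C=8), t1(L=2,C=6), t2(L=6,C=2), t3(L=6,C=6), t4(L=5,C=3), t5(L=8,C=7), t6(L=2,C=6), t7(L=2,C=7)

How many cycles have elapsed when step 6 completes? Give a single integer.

  0. 5=5c; end=5; A:t0 B:-
  1. max(2,8)=8c; end=13; A:t0 B:t1
  2. max(6,6)=6c; end=19; A:t2 B:t1
  3. max(6,2)=6c; end=25; A:t2 B:t3
  4. max(5,6)=6c; end=31; A:t4 B:t3
  5. max(8,3)=8c; end=39; A:t4 B:t5
  6. max(2,7)=7c; end=46; A:t6 B:t5
  7. max(2,6)=6c; end=52; A:t6 B:t7
  8. 7=7c; end=59; A:t6 B:t7

end_cycle[6] = 46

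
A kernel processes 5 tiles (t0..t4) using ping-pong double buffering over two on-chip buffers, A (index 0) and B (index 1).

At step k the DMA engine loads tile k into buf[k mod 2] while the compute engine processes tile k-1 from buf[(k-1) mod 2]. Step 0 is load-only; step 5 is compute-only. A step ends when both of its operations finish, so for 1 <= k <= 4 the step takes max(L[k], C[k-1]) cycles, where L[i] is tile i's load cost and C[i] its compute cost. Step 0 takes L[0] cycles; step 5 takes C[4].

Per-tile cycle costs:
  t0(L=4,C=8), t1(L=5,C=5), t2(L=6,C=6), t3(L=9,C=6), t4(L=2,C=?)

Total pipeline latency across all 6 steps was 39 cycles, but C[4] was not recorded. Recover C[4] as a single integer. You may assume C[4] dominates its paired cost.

C[4] = 6

step 0 = dur = L[0]=4 = 4
step 1 = dur = max(L[1]=5, C[0]=8) = 8
step 2 = dur = max(L[2]=6, C[1]=5) = 6
step 3 = dur = max(L[3]=9, C[2]=6) = 9
step 4 = dur = max(L[4]=2, C[3]=6) = 6
step 5 = dur = C[4]=? = C[4]  (unknown; binding)
sum of known step durations = 33
dur[5] = total - known = 39 - 33 = 6
C[4] is the binding max in step 5, so C[4] = dur[5] = 6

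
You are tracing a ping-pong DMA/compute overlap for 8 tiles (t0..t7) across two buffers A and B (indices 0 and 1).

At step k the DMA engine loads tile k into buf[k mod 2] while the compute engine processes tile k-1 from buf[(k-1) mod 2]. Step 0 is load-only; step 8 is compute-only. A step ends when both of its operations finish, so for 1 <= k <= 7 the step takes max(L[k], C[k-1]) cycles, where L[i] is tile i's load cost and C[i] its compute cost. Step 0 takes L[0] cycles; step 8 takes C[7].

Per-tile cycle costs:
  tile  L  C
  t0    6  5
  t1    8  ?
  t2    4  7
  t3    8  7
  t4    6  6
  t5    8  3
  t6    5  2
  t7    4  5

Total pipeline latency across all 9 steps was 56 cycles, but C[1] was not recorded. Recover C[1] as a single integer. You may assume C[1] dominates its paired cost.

C[1] = 5

step 0 = dur = L[0]=6 = 6
step 1 = dur = max(L[1]=8, C[0]=5) = 8
step 2 = dur = max(L[2]=4, C[1]=?) = C[1]  (unknown; binding)
step 3 = dur = max(L[3]=8, C[2]=7) = 8
step 4 = dur = max(L[4]=6, C[3]=7) = 7
step 5 = dur = max(L[5]=8, C[4]=6) = 8
step 6 = dur = max(L[6]=5, C[5]=3) = 5
step 7 = dur = max(L[7]=4, C[6]=2) = 4
step 8 = dur = C[7]=5 = 5
sum of known step durations = 51
dur[2] = total - known = 56 - 51 = 5
C[1] is the binding max in step 2, so C[1] = dur[2] = 5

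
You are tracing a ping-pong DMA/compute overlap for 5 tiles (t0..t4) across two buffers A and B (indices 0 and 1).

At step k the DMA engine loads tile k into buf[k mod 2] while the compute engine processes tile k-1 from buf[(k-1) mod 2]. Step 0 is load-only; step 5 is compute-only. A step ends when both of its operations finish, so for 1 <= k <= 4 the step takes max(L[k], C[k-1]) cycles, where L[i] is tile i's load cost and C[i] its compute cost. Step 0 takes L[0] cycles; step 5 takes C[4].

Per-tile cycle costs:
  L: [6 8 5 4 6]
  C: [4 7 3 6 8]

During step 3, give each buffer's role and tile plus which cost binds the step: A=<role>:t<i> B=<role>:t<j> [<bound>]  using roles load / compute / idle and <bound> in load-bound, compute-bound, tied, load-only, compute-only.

step 3: A=compute:t2 B=load:t3 [load-bound]

k=0 load=t0/6c comp=- wait=6 total=6
k=1 load=t1/8c comp=t0/4c wait=8 total=14
k=2 load=t2/5c comp=t1/7c wait=7 total=21
k=3 load=t3/4c comp=t2/3c wait=4 total=25
k=4 load=t4/6c comp=t3/6c wait=6 total=31
k=5 load=- comp=t4/8c wait=8 total=39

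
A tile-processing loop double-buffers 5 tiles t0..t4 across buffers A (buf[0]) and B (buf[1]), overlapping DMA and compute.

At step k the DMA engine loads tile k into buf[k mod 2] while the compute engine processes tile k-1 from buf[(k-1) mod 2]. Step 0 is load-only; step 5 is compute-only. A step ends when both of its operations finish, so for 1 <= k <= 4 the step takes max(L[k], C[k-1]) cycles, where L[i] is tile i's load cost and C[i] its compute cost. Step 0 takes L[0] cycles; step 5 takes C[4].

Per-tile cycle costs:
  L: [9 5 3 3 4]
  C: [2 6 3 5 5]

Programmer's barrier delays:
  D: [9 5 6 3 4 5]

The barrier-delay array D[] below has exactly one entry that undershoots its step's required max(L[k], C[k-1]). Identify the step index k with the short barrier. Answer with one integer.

hazard at step 4

[0] required=L[0]=9=9 vs D=9 ok
[1] required=max(L[1]=5,C[0]=2)=5 vs D=5 ok
[2] required=max(L[2]=3,C[1]=6)=6 vs D=6 ok
[3] required=max(L[3]=3,C[2]=3)=3 vs D=3 ok
[4] required=max(L[4]=4,C[3]=5)=5 vs D=4 SHORT
[5] required=C[4]=5=5 vs D=5 ok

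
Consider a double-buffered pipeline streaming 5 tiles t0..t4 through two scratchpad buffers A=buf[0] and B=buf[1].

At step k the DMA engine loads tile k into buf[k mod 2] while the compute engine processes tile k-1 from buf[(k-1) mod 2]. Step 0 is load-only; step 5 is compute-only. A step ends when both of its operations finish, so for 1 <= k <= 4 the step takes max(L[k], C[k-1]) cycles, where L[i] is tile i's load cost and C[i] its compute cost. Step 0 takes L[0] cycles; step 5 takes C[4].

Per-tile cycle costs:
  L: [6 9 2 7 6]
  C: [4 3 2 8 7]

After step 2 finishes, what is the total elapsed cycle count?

end_cycle[2] = 18

step 0: L[0]=6 → dur=6, Σ=6 | A=load:t0 B=idle [load-only]
step 1: L[1]=9 C[0]=4 → dur=9, Σ=15 | A=compute:t0 B=load:t1 [load-bound]
step 2: L[2]=2 C[1]=3 → dur=3, Σ=18 | A=load:t2 B=compute:t1 [compute-bound]
step 3: L[3]=7 C[2]=2 → dur=7, Σ=25 | A=compute:t2 B=load:t3 [load-bound]
step 4: L[4]=6 C[3]=8 → dur=8, Σ=33 | A=load:t4 B=compute:t3 [compute-bound]
step 5: C[4]=7 → dur=7, Σ=40 | A=compute:t4 B=idle [compute-only]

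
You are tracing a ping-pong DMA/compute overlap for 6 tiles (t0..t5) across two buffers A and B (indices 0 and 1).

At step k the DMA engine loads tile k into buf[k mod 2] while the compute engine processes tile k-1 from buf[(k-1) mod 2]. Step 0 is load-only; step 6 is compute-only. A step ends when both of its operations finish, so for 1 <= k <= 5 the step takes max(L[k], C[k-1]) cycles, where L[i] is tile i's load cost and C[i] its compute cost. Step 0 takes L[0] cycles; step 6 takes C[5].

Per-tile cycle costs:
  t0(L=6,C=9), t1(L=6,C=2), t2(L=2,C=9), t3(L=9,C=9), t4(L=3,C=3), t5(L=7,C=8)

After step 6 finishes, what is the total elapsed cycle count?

end_cycle[6] = 50

  0. 6=6c; end=6; A:t0 B:-
  1. max(6,9)=9c; end=15; A:t0 B:t1
  2. max(2,2)=2c; end=17; A:t2 B:t1
  3. max(9,9)=9c; end=26; A:t2 B:t3
  4. max(3,9)=9c; end=35; A:t4 B:t3
  5. max(7,3)=7c; end=42; A:t4 B:t5
  6. 8=8c; end=50; A:t4 B:t5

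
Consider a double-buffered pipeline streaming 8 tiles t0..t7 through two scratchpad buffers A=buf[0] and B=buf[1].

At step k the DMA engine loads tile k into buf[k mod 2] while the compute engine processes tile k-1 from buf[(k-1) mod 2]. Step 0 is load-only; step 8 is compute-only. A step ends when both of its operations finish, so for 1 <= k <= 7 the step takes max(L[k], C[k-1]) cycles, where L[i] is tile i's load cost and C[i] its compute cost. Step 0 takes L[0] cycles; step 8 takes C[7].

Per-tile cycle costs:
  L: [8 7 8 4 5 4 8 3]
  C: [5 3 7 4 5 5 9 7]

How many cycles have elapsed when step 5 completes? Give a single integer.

end_cycle[5] = 40

step 0: L[0]=8 → dur=8, Σ=8 | A=load:t0 B=idle [load-only]
step 1: L[1]=7 C[0]=5 → dur=7, Σ=15 | A=compute:t0 B=load:t1 [load-bound]
step 2: L[2]=8 C[1]=3 → dur=8, Σ=23 | A=load:t2 B=compute:t1 [load-bound]
step 3: L[3]=4 C[2]=7 → dur=7, Σ=30 | A=compute:t2 B=load:t3 [compute-bound]
step 4: L[4]=5 C[3]=4 → dur=5, Σ=35 | A=load:t4 B=compute:t3 [load-bound]
step 5: L[5]=4 C[4]=5 → dur=5, Σ=40 | A=compute:t4 B=load:t5 [compute-bound]
step 6: L[6]=8 C[5]=5 → dur=8, Σ=48 | A=load:t6 B=compute:t5 [load-bound]
step 7: L[7]=3 C[6]=9 → dur=9, Σ=57 | A=compute:t6 B=load:t7 [compute-bound]
step 8: C[7]=7 → dur=7, Σ=64 | A=idle B=compute:t7 [compute-only]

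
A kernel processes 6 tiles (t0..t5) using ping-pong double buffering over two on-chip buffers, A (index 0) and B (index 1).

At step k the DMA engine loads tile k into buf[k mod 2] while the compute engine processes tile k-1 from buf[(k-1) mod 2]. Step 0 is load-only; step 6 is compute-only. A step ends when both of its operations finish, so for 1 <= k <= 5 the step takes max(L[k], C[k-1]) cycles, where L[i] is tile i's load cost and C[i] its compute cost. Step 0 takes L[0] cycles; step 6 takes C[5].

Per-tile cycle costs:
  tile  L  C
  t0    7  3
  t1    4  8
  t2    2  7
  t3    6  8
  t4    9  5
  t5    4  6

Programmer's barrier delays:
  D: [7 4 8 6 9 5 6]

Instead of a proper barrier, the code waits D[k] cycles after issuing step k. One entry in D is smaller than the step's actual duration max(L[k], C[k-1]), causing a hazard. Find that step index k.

hazard at step 3

step 0: need L[0]=7 = 7; D[0]=7 ok
step 1: need max(L[1]=4,C[0]=3) = 4; D[1]=4 ok
step 2: need max(L[2]=2,C[1]=8) = 8; D[2]=8 ok
step 3: need max(L[3]=6,C[2]=7) = 7; D[3]=6 SHORT
step 4: need max(L[4]=9,C[3]=8) = 9; D[4]=9 ok
step 5: need max(L[5]=4,C[4]=5) = 5; D[5]=5 ok
step 6: need C[5]=6 = 6; D[6]=6 ok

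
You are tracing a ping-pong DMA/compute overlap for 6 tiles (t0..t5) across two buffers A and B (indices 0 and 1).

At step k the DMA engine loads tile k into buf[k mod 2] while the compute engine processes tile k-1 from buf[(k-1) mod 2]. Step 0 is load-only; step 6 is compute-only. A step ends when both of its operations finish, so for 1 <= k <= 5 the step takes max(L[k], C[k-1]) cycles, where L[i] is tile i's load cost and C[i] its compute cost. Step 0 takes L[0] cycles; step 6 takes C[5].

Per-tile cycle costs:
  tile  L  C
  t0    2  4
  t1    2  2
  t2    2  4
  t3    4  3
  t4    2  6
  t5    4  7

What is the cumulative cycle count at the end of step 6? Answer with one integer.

end_cycle[6] = 28

step 0: L[0]=2 → dur=2, Σ=2 | A=load:t0 B=idle [load-only]
step 1: L[1]=2 C[0]=4 → dur=4, Σ=6 | A=compute:t0 B=load:t1 [compute-bound]
step 2: L[2]=2 C[1]=2 → dur=2, Σ=8 | A=load:t2 B=compute:t1 [tied]
step 3: L[3]=4 C[2]=4 → dur=4, Σ=12 | A=compute:t2 B=load:t3 [tied]
step 4: L[4]=2 C[3]=3 → dur=3, Σ=15 | A=load:t4 B=compute:t3 [compute-bound]
step 5: L[5]=4 C[4]=6 → dur=6, Σ=21 | A=compute:t4 B=load:t5 [compute-bound]
step 6: C[5]=7 → dur=7, Σ=28 | A=idle B=compute:t5 [compute-only]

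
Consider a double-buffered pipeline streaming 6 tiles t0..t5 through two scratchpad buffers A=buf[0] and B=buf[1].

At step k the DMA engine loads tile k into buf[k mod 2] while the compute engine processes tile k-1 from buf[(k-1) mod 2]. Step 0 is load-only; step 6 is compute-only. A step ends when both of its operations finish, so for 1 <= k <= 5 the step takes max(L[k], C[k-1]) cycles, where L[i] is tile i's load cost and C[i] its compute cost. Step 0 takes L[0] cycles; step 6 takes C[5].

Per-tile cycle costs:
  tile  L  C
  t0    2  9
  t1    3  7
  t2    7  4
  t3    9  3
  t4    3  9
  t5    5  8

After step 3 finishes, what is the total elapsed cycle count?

end_cycle[3] = 27

k=0 load=t0/2c comp=- wait=2 total=2
k=1 load=t1/3c comp=t0/9c wait=9 total=11
k=2 load=t2/7c comp=t1/7c wait=7 total=18
k=3 load=t3/9c comp=t2/4c wait=9 total=27
k=4 load=t4/3c comp=t3/3c wait=3 total=30
k=5 load=t5/5c comp=t4/9c wait=9 total=39
k=6 load=- comp=t5/8c wait=8 total=47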